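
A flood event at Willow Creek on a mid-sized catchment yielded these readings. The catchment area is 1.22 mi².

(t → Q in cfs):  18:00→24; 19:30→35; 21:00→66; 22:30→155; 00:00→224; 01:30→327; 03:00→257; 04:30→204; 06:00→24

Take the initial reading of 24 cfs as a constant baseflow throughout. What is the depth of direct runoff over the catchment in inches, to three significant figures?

d ≈ 2.10 in

Direct runoff: 0.0, 11.0, 42.0, 131.0, 200.0, 303.0, 233.0, 180.0, 0.0 cfs; ΣQ_DR = 1100 cfs.
V = ΣQ_DR · Δt = 1100 × 5400 s = 5.940 × 10^6 ft³.
Over A = 1.22 mi², depth = V / A = 2.10 in.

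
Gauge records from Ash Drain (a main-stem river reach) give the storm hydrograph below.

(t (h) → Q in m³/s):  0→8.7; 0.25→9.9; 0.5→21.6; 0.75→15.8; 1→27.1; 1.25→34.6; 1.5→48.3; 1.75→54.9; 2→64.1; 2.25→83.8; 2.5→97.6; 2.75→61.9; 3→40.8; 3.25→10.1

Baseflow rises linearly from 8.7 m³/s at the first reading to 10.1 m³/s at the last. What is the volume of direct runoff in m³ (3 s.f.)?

V ≈ 4.03 × 10^5 m³

Direct-runoff ordinates (Q − Q_b): 0.00, 1.09, 12.68, 6.78, 17.97, 25.36, 38.95, 45.45, 54.54, 74.13, 87.82, 52.02, 30.81, 0.00 m³/s.
ΣQ_DR = 447.6 m³/s.
With Δt = 0.25 h = 900 s, V = ΣQ_DR · Δt = 447.6 × 900 = 4.03 × 10^5 m³.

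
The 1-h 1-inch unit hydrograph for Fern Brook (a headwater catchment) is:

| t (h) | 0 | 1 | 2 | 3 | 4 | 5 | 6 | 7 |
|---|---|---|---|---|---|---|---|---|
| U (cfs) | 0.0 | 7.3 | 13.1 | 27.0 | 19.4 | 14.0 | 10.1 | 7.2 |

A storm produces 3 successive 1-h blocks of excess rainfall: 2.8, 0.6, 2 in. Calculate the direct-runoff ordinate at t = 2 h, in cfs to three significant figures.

Q ≈ 41.1 cfs

By discrete convolution, Q_j = Σ (P_i / 1 in) · U_{j−i}.
At t = 2 h (j=2): Q = (2.8/1)·13.1 + (0.6/1)·7.3 + (2/1)·0.0 = 41.1 cfs.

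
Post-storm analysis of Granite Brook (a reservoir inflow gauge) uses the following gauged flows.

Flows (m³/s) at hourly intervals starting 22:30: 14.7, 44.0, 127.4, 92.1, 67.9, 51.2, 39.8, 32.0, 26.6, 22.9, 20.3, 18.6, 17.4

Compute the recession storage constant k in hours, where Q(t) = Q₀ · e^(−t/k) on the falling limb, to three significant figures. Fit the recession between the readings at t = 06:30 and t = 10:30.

k ≈ 9.42 h

On the falling limb, Q drops from 26.6 to 17.4 m³/s between t = 06:30 and t = 10:30 (Δt = 4 h).
k = −Δt / ln(Q₂/Q₁) = −4 / ln(17.4/26.6) = 9.42 h.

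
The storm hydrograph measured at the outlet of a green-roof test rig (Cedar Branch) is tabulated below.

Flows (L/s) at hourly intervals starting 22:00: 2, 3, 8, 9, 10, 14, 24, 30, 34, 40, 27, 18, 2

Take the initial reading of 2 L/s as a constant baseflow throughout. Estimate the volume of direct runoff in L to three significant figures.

V ≈ 7.02 × 10^5 L

Direct-runoff ordinates (Q − Q_b): 0.0, 1.0, 6.0, 7.0, 8.0, 12.0, 22.0, 28.0, 32.0, 38.0, 25.0, 16.0, 0.0 L/s.
ΣQ_DR = 195.0 L/s.
With Δt = 1 h = 3600 s, V = ΣQ_DR · Δt = 195.0 × 3600 = 7.02 × 10^5 L.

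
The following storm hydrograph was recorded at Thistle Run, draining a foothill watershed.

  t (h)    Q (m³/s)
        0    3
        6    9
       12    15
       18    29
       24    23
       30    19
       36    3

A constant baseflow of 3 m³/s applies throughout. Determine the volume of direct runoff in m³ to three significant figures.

Direct-runoff ordinates (Q − Q_b): 0.0, 6.0, 12.0, 26.0, 20.0, 16.0, 0.0 m³/s.
ΣQ_DR = 80.00 m³/s.
With Δt = 6 h = 21600 s, V = ΣQ_DR · Δt = 80.00 × 21600 = 1.73 × 10^6 m³.

V ≈ 1.73 × 10^6 m³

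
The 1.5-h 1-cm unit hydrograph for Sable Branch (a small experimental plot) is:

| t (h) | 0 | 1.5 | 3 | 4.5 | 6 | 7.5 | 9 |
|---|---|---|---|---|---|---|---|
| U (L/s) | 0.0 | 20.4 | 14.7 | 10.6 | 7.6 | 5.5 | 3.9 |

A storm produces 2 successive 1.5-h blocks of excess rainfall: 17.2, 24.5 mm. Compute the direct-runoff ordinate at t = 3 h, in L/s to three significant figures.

Q ≈ 75.3 L/s

By discrete convolution, Q_j = Σ (P_i / 10 mm) · U_{j−i}.
At t = 3 h (j=2): Q = (17.2/10)·14.7 + (24.5/10)·20.4 = 75.3 L/s.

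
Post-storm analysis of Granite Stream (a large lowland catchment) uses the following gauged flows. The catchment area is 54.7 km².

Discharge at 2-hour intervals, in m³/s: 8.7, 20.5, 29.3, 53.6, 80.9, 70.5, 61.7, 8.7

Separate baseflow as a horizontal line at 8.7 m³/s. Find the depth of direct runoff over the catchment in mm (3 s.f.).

Direct runoff: 0.0, 11.8, 20.6, 44.9, 72.2, 61.8, 53.0, 0.0 m³/s; ΣQ_DR = 264.3 m³/s.
V = ΣQ_DR · Δt = 264.3 × 7200 s = 1.903 × 10^6 m³.
Over A = 54.7 km², depth = V / A = 34.8 mm.

d ≈ 34.8 mm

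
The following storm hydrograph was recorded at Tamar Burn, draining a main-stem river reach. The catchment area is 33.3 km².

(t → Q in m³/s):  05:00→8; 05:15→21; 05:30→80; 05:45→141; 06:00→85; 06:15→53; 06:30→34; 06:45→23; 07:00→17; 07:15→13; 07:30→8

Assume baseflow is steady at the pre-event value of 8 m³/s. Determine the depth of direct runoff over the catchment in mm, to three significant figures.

d ≈ 10.7 mm

Direct runoff: 0.0, 13.0, 72.0, 133.0, 77.0, 45.0, 26.0, 15.0, 9.0, 5.0, 0.0 m³/s; ΣQ_DR = 395.0 m³/s.
V = ΣQ_DR · Δt = 395.0 × 900 s = 3.555 × 10^5 m³.
Over A = 33.3 km², depth = V / A = 10.7 mm.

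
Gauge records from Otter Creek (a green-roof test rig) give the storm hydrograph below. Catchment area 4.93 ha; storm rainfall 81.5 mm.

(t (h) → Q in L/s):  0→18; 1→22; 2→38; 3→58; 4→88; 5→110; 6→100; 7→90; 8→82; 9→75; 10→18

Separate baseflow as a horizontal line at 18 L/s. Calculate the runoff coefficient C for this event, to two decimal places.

C ≈ 0.45

ΣQ_DR = 501.0 L/s; V = ΣQ_DR·Δt = 1.804 × 10^6 L.
Runoff depth d = V / A = 36.58 mm.
C = d / P = 36.58 / 81.5 = 0.45.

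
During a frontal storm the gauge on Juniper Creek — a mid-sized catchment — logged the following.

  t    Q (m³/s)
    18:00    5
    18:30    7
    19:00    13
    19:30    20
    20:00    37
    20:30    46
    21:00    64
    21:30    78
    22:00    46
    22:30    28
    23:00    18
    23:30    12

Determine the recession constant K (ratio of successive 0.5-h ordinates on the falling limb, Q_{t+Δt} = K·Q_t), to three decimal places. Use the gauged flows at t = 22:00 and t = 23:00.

K ≈ 0.626

Using the recession-limb readings at t = 22:00 and t = 23:00: Q falls from 46 to 18 m³/s over 2 intervals.
K = (Q₂/Q₁)^(1/2) = (18/46)^(1/2) = 0.626.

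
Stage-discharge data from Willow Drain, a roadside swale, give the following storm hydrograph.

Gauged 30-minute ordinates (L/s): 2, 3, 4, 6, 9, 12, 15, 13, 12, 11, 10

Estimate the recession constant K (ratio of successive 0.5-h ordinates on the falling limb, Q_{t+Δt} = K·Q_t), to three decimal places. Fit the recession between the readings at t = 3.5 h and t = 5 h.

Using the recession-limb readings at t = 3.5 h and t = 5 h: Q falls from 13 to 10 L/s over 3 intervals.
K = (Q₂/Q₁)^(1/3) = (10/13)^(1/3) = 0.916.

K ≈ 0.916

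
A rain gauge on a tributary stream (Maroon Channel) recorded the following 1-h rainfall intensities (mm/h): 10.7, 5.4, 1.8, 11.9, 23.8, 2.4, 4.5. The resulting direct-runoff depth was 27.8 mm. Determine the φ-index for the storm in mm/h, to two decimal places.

φ ≈ 6.20 mm/h

Only the 3 blocks with intensity above φ contribute runoff: 10.7, 11.9, 23.8 mm/h.
Σ(I−φ)·Δt = d  ⇒  (10.7+11.9+23.8 − 3φ)·1 = 27.8
φ = (46.40 − 27.8/1) / 3 = 6.20 mm/h.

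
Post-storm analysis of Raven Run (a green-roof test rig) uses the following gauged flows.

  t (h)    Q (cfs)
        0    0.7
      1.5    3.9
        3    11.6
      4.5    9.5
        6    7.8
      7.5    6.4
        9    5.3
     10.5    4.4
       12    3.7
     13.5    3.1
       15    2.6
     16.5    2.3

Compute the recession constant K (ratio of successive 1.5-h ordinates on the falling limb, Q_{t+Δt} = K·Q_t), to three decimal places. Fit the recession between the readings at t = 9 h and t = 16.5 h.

K ≈ 0.846

Using the recession-limb readings at t = 9 h and t = 16.5 h: Q falls from 5.3 to 2.3 cfs over 5 intervals.
K = (Q₂/Q₁)^(1/5) = (2.3/5.3)^(1/5) = 0.846.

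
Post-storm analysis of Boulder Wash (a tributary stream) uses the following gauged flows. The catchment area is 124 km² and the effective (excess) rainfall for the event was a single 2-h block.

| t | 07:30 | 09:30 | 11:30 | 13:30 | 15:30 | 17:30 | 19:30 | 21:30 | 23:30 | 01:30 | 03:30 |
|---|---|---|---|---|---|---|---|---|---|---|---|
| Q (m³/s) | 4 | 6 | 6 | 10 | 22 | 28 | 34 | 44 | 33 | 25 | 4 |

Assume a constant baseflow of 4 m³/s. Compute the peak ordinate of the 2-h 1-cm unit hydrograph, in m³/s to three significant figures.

U_p ≈ 40.1 m³/s

Direct runoff: 0.0, 2.0, 2.0, 6.0, 18.0, 24.0, 30.0, 40.0, 29.0, 21.0, 0.0 m³/s; ΣQ_DR = 172.0 m³/s, peak = 40.0 m³/s.
Runoff depth d = ΣQ_DR·Δt / A = 172.0 × 7200 / (124 km²) = 9.987 mm.
The 1-cm UH is the DRH scaled by (10 mm)/d, so U_p = 40.0 × 10/9.987 = 40.1 m³/s.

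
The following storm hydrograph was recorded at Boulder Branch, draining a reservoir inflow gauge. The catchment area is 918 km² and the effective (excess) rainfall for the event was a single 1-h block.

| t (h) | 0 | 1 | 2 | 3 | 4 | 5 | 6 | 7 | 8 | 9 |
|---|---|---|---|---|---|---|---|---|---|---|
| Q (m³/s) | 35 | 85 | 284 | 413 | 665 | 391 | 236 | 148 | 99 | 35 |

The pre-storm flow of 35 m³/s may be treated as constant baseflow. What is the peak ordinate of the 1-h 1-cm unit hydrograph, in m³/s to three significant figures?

Direct runoff: 0.0, 50.0, 249.0, 378.0, 630.0, 356.0, 201.0, 113.0, 64.0, 0.0 m³/s; ΣQ_DR = 2041 m³/s, peak = 630.0 m³/s.
Runoff depth d = ΣQ_DR·Δt / A = 2041 × 3600 / (918 km²) = 8.004 mm.
The 1-cm UH is the DRH scaled by (10 mm)/d, so U_p = 630.0 × 10/8.004 = 787 m³/s.

U_p ≈ 787 m³/s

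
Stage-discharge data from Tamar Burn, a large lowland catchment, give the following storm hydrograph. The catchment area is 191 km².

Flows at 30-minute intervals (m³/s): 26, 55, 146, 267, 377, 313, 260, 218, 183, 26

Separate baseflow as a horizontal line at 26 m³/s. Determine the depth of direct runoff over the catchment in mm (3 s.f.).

Direct runoff: 0.0, 29.0, 120.0, 241.0, 351.0, 287.0, 234.0, 192.0, 157.0, 0.0 m³/s; ΣQ_DR = 1611 m³/s.
V = ΣQ_DR · Δt = 1611 × 1800 s = 2.900 × 10^6 m³.
Over A = 191 km², depth = V / A = 15.2 mm.

d ≈ 15.2 mm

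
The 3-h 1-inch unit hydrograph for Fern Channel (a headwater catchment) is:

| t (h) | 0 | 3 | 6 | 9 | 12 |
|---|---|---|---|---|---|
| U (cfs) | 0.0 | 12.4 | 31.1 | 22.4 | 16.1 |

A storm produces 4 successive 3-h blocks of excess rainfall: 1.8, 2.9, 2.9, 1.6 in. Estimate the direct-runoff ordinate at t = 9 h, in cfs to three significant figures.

By discrete convolution, Q_j = Σ (P_i / 1 in) · U_{j−i}.
At t = 9 h (j=3): Q = (1.8/1)·22.4 + (2.9/1)·31.1 + (2.9/1)·12.4 + (1.6/1)·0.0 = 166 cfs.

Q ≈ 166 cfs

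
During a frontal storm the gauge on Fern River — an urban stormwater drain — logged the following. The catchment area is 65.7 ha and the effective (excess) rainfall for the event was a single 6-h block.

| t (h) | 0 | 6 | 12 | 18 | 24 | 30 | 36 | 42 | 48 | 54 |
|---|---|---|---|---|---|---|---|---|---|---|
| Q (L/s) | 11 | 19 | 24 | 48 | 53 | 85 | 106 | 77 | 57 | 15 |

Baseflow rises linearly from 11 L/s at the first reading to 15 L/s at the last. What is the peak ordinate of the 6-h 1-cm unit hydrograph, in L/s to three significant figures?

Direct runoff: 0.00, 7.56, 12.11, 35.67, 40.22, 71.78, 92.33, 62.89, 42.44, 0.00 L/s; ΣQ_DR = 365.0 L/s, peak = 92.33 L/s.
Runoff depth d = ΣQ_DR·Δt / A = 365.0 × 21600 / (65.7 ha) = 12.00 mm.
The 1-cm UH is the DRH scaled by (10 mm)/d, so U_p = 92.33 × 10/12.00 = 76.9 L/s.

U_p ≈ 76.9 L/s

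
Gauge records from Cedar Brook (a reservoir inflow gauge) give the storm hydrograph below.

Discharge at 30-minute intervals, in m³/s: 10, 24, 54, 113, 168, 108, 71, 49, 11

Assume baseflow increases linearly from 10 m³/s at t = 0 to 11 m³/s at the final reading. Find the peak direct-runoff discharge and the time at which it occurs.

Q_p = 157.50 m³/s at t = 2 h

Subtracting baseflow gives direct-runoff ordinates: 0.00, 13.88, 43.75, 102.62, 157.50, 97.38, 60.25, 38.12, 0.00 m³/s.
The maximum is 157.50 m³/s, occurring at the reading for t = 2 h.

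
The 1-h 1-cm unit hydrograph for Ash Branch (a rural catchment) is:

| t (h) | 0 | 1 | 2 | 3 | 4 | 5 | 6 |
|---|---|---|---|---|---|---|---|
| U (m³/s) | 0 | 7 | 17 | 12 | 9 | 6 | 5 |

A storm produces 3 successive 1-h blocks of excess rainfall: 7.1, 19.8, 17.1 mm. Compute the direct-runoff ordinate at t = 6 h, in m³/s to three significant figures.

Q ≈ 30.8 m³/s

By discrete convolution, Q_j = Σ (P_i / 10 mm) · U_{j−i}.
At t = 6 h (j=6): Q = (7.1/10)·5 + (19.8/10)·6 + (17.1/10)·9 = 30.8 m³/s.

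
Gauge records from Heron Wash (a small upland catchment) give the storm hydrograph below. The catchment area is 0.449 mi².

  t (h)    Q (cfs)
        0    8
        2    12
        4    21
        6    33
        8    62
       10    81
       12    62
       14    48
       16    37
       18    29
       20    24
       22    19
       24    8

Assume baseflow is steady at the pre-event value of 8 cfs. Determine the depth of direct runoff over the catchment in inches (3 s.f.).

Direct runoff: 0.0, 4.0, 13.0, 25.0, 54.0, 73.0, 54.0, 40.0, 29.0, 21.0, 16.0, 11.0, 0.0 cfs; ΣQ_DR = 340.0 cfs.
V = ΣQ_DR · Δt = 340.0 × 7200 s = 2.448 × 10^6 ft³.
Over A = 0.449 mi², depth = V / A = 2.35 in.

d ≈ 2.35 in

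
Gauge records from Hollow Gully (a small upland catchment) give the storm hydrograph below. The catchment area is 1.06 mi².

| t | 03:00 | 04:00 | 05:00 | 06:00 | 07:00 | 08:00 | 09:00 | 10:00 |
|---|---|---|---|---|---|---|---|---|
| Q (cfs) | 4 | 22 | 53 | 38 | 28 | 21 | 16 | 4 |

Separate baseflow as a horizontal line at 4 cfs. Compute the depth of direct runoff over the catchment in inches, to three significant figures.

d ≈ 0.225 in

Direct runoff: 0.0, 18.0, 49.0, 34.0, 24.0, 17.0, 12.0, 0.0 cfs; ΣQ_DR = 154.0 cfs.
V = ΣQ_DR · Δt = 154.0 × 3600 s = 5.544 × 10^5 ft³.
Over A = 1.06 mi², depth = V / A = 0.225 in.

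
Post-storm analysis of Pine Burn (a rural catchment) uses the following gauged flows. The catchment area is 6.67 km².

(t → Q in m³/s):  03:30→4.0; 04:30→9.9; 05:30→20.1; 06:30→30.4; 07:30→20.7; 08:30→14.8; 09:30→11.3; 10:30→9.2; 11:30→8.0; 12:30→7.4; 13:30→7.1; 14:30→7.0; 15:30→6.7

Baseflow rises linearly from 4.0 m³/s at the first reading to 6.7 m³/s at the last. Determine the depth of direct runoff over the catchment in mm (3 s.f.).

d ≈ 47.0 mm

Direct runoff: 0.00, 5.67, 15.65, 25.73, 15.80, 9.68, 5.95, 3.62, 2.20, 1.38, 0.85, 0.53, 0.00 m³/s; ΣQ_DR = 87.05 m³/s.
V = ΣQ_DR · Δt = 87.05 × 3600 s = 3.134 × 10^5 m³.
Over A = 6.67 km², depth = V / A = 47.0 mm.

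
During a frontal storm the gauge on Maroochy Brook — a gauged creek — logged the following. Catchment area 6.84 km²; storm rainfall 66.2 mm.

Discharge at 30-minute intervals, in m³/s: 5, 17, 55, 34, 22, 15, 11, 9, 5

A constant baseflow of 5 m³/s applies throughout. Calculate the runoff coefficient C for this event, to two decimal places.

ΣQ_DR = 128.0 m³/s; V = ΣQ_DR·Δt = 2.304 × 10^5 m³.
Runoff depth d = V / A = 33.68 mm.
C = d / P = 33.68 / 66.2 = 0.51.

C ≈ 0.51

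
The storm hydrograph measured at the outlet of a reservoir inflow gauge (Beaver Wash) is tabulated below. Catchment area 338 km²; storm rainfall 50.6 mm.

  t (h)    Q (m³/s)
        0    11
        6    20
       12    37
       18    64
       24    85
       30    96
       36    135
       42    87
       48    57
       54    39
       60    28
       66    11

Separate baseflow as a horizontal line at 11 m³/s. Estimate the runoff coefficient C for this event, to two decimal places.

ΣQ_DR = 538.0 m³/s; V = ΣQ_DR·Δt = 1.162 × 10^7 m³.
Runoff depth d = V / A = 34.38 mm.
C = d / P = 34.38 / 50.6 = 0.68.

C ≈ 0.68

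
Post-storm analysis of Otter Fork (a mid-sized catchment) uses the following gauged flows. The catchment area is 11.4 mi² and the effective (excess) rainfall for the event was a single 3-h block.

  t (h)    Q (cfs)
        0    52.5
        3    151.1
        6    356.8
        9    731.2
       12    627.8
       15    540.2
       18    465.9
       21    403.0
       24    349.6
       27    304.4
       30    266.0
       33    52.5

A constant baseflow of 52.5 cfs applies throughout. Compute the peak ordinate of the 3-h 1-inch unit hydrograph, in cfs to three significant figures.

U_p ≈ 453 cfs

Direct runoff: 0.0, 98.6, 304.3, 678.7, 575.3, 487.7, 413.4, 350.5, 297.1, 251.9, 213.5, 0.0 cfs; ΣQ_DR = 3671 cfs, peak = 678.7 cfs.
Runoff depth d = ΣQ_DR·Δt / A = 3671 × 10800 / (11.4 mi²) = 1.497 in.
The 1-inch UH is the DRH scaled by (1 in)/d, so U_p = 678.7 × 1/1.497 = 453 cfs.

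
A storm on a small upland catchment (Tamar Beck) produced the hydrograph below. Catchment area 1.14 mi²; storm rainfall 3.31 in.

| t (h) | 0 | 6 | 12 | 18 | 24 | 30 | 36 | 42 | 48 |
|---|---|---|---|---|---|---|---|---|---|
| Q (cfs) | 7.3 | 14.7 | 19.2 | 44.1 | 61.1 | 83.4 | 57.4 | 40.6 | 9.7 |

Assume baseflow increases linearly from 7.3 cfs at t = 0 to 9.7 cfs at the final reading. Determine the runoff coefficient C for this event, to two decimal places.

ΣQ_DR = 261.0 cfs; V = ΣQ_DR·Δt = 5.638 × 10^6 ft³.
Runoff depth d = V / A = 2.129 in.
C = d / P = 2.129 / 3.31 = 0.64.

C ≈ 0.64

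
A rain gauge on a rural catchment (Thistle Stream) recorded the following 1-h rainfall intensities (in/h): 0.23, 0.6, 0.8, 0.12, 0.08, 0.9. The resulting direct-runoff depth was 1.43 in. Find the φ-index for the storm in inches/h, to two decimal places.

Only the 3 blocks with intensity above φ contribute runoff: 0.6, 0.8, 0.9 in/h.
Σ(I−φ)·Δt = d  ⇒  (0.6+0.8+0.9 − 3φ)·1 = 1.43
φ = (2.300 − 1.43/1) / 3 = 0.29 in/h.

φ ≈ 0.29 in/h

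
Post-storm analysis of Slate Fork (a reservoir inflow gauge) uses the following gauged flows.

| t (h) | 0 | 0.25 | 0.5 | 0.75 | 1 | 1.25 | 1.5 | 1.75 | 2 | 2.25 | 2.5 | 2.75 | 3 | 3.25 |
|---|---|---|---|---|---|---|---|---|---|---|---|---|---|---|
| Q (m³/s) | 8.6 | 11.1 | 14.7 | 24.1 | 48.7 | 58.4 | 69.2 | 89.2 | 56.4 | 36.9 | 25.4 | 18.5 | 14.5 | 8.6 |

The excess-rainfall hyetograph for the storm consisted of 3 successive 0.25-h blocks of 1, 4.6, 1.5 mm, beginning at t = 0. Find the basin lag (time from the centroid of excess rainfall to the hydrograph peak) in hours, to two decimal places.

t_L ≈ 1.36 h

Centroid of excess rainfall: t_c = Σ P_i·t̄_i / ΣP_i = 0.3926 h (block centres at 0.125, 0.375, 0.625 h).
Hydrograph peak occurs at t = 1.75 h, so basin lag t_L = 1.75 − 0.3926 = 1.36 h.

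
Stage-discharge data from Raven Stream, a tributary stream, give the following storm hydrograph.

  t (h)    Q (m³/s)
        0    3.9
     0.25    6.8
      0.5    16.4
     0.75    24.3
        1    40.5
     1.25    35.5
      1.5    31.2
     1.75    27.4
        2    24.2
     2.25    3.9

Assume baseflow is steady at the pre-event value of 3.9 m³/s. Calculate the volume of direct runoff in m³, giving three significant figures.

V ≈ 1.58 × 10^5 m³

Direct-runoff ordinates (Q − Q_b): 0.0, 2.9, 12.5, 20.4, 36.6, 31.6, 27.3, 23.5, 20.3, 0.0 m³/s.
ΣQ_DR = 175.1 m³/s.
With Δt = 0.25 h = 900 s, V = ΣQ_DR · Δt = 175.1 × 900 = 1.58 × 10^5 m³.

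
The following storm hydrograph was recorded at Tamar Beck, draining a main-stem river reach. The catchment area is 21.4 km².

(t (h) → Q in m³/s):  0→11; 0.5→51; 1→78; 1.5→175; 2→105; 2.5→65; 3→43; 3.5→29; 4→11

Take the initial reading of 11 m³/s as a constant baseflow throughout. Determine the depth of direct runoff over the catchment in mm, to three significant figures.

Direct runoff: 0.0, 40.0, 67.0, 164.0, 94.0, 54.0, 32.0, 18.0, 0.0 m³/s; ΣQ_DR = 469.0 m³/s.
V = ΣQ_DR · Δt = 469.0 × 1800 s = 8.442 × 10^5 m³.
Over A = 21.4 km², depth = V / A = 39.4 mm.

d ≈ 39.4 mm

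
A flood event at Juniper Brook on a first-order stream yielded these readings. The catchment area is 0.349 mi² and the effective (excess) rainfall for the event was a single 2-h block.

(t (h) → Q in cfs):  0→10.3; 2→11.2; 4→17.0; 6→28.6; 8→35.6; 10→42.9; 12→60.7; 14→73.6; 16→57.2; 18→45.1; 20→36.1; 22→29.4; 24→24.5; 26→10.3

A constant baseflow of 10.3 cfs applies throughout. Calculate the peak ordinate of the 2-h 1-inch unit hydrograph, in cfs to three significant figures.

Direct runoff: 0.0, 0.9, 6.7, 18.3, 25.3, 32.6, 50.4, 63.3, 46.9, 34.8, 25.8, 19.1, 14.2, 0.0 cfs; ΣQ_DR = 338.3 cfs, peak = 63.3 cfs.
Runoff depth d = ΣQ_DR·Δt / A = 338.3 × 7200 / (0.349 mi²) = 3.004 in.
The 1-inch UH is the DRH scaled by (1 in)/d, so U_p = 63.3 × 1/3.004 = 21.1 cfs.

U_p ≈ 21.1 cfs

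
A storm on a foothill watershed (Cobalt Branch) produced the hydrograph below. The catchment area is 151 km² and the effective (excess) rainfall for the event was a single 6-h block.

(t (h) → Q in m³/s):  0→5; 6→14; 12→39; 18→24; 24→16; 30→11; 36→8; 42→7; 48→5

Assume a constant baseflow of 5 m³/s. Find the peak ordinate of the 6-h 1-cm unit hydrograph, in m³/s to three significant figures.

U_p ≈ 28.3 m³/s

Direct runoff: 0.0, 9.0, 34.0, 19.0, 11.0, 6.0, 3.0, 2.0, 0.0 m³/s; ΣQ_DR = 84.00 m³/s, peak = 34.0 m³/s.
Runoff depth d = ΣQ_DR·Δt / A = 84.00 × 21600 / (151 km²) = 12.02 mm.
The 1-cm UH is the DRH scaled by (10 mm)/d, so U_p = 34.0 × 10/12.02 = 28.3 m³/s.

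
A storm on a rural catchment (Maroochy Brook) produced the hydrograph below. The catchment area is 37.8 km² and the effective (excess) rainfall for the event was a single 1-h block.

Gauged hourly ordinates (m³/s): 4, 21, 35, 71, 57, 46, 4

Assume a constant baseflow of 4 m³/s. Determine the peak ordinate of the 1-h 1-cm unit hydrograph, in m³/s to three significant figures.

U_p ≈ 33.5 m³/s

Direct runoff: 0.0, 17.0, 31.0, 67.0, 53.0, 42.0, 0.0 m³/s; ΣQ_DR = 210.0 m³/s, peak = 67.0 m³/s.
Runoff depth d = ΣQ_DR·Δt / A = 210.0 × 3600 / (37.8 km²) = 20.00 mm.
The 1-cm UH is the DRH scaled by (10 mm)/d, so U_p = 67.0 × 10/20.00 = 33.5 m³/s.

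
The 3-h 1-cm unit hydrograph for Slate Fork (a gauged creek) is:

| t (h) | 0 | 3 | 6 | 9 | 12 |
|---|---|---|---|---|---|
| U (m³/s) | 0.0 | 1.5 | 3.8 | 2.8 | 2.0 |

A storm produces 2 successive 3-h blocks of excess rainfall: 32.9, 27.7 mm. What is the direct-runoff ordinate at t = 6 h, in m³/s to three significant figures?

Q ≈ 16.7 m³/s

By discrete convolution, Q_j = Σ (P_i / 10 mm) · U_{j−i}.
At t = 6 h (j=2): Q = (32.9/10)·3.8 + (27.7/10)·1.5 = 16.7 m³/s.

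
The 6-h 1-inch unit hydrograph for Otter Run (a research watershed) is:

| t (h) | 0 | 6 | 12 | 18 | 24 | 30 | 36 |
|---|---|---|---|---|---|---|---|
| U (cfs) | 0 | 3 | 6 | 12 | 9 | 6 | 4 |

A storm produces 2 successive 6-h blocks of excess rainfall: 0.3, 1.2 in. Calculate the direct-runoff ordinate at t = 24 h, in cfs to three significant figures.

Q ≈ 17.1 cfs

By discrete convolution, Q_j = Σ (P_i / 1 in) · U_{j−i}.
At t = 24 h (j=4): Q = (0.3/1)·9 + (1.2/1)·12 = 17.1 cfs.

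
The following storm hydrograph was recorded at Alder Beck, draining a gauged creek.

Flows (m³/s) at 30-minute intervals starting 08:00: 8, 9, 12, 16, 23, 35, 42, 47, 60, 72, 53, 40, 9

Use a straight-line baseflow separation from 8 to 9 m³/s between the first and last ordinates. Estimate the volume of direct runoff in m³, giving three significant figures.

V ≈ 5.68 × 10^5 m³

Direct-runoff ordinates (Q − Q_b): 0.00, 0.92, 3.83, 7.75, 14.67, 26.58, 33.50, 38.42, 51.33, 63.25, 44.17, 31.08, 0.00 m³/s.
ΣQ_DR = 315.5 m³/s.
With Δt = 0.5 h = 1800 s, V = ΣQ_DR · Δt = 315.5 × 1800 = 5.68 × 10^5 m³.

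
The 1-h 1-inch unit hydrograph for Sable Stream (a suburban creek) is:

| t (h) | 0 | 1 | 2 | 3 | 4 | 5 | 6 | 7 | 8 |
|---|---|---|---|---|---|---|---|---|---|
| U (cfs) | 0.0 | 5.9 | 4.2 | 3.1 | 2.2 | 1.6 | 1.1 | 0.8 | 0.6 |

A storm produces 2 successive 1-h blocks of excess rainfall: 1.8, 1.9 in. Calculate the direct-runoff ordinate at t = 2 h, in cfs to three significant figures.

By discrete convolution, Q_j = Σ (P_i / 1 in) · U_{j−i}.
At t = 2 h (j=2): Q = (1.8/1)·4.2 + (1.9/1)·5.9 = 18.8 cfs.

Q ≈ 18.8 cfs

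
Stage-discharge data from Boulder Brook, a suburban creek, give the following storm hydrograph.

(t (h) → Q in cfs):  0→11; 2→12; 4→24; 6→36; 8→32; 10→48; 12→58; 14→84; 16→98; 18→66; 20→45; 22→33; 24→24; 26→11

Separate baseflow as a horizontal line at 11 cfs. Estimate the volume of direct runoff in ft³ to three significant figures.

Direct-runoff ordinates (Q − Q_b): 0.0, 1.0, 13.0, 25.0, 21.0, 37.0, 47.0, 73.0, 87.0, 55.0, 34.0, 22.0, 13.0, 0.0 cfs.
ΣQ_DR = 428.0 cfs.
With Δt = 2 h = 7200 s, V = ΣQ_DR · Δt = 428.0 × 7200 = 3.08 × 10^6 ft³.

V ≈ 3.08 × 10^6 ft³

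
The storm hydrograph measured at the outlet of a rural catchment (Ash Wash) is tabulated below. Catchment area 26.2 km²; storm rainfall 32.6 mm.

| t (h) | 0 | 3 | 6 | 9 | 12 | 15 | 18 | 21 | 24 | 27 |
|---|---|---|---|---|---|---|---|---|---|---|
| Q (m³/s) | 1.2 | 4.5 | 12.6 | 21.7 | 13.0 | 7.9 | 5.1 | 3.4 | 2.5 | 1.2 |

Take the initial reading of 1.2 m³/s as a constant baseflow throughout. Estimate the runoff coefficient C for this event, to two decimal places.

ΣQ_DR = 61.10 m³/s; V = ΣQ_DR·Δt = 6.599 × 10^5 m³.
Runoff depth d = V / A = 25.19 mm.
C = d / P = 25.19 / 32.6 = 0.77.

C ≈ 0.77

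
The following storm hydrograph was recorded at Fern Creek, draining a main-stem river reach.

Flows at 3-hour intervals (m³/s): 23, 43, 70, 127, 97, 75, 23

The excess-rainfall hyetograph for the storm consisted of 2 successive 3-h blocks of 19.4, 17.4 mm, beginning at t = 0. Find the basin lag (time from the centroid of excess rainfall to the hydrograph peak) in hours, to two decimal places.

t_L ≈ 6.08 h

Centroid of excess rainfall: t_c = Σ P_i·t̄_i / ΣP_i = 2.9185 h (block centres at 1.5, 4.5 h).
Hydrograph peak occurs at t = 9 h, so basin lag t_L = 9 − 2.9185 = 6.08 h.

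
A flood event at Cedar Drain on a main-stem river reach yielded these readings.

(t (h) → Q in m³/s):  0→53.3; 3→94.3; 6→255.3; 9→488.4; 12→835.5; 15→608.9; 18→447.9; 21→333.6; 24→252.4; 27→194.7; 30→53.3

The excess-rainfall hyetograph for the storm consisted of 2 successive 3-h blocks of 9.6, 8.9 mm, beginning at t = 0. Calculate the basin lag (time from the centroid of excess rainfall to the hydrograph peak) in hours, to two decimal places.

t_L ≈ 9.06 h

Centroid of excess rainfall: t_c = Σ P_i·t̄_i / ΣP_i = 2.9432 h (block centres at 1.5, 4.5 h).
Hydrograph peak occurs at t = 12 h, so basin lag t_L = 12 − 2.9432 = 9.06 h.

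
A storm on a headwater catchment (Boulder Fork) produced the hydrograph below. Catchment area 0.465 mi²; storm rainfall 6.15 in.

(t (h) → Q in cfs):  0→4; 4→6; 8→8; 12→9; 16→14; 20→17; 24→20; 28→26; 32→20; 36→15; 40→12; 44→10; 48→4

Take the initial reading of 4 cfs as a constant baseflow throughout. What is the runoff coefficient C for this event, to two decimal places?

C ≈ 0.24

ΣQ_DR = 113.0 cfs; V = ΣQ_DR·Δt = 1.627 × 10^6 ft³.
Runoff depth d = V / A = 1.506 in.
C = d / P = 1.506 / 6.15 = 0.24.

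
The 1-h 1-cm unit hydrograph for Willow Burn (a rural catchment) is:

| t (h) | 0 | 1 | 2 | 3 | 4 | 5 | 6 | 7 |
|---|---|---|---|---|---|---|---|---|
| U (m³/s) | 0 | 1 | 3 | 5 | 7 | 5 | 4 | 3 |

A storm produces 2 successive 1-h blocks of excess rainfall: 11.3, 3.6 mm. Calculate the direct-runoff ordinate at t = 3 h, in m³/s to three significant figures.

By discrete convolution, Q_j = Σ (P_i / 10 mm) · U_{j−i}.
At t = 3 h (j=3): Q = (11.3/10)·5 + (3.6/10)·3 = 6.73 m³/s.

Q ≈ 6.73 m³/s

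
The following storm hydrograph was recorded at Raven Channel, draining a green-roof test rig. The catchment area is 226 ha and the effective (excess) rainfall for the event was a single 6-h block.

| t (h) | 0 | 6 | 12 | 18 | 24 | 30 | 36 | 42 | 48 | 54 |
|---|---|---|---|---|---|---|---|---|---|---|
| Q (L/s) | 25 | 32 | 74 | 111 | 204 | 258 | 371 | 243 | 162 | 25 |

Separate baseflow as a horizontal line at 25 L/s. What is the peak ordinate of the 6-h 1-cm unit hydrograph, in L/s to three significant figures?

Direct runoff: 0.0, 7.0, 49.0, 86.0, 179.0, 233.0, 346.0, 218.0, 137.0, 0.0 L/s; ΣQ_DR = 1255 L/s, peak = 346.0 L/s.
Runoff depth d = ΣQ_DR·Δt / A = 1255 × 21600 / (226 ha) = 11.99 mm.
The 1-cm UH is the DRH scaled by (10 mm)/d, so U_p = 346.0 × 10/11.99 = 288 L/s.

U_p ≈ 288 L/s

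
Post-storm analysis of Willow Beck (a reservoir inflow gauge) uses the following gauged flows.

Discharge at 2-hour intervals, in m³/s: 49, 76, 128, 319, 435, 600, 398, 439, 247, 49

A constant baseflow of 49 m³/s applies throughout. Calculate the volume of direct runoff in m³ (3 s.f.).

V ≈ 1.62 × 10^7 m³

Direct-runoff ordinates (Q − Q_b): 0.0, 27.0, 79.0, 270.0, 386.0, 551.0, 349.0, 390.0, 198.0, 0.0 m³/s.
ΣQ_DR = 2250 m³/s.
With Δt = 2 h = 7200 s, V = ΣQ_DR · Δt = 2250 × 7200 = 1.62 × 10^7 m³.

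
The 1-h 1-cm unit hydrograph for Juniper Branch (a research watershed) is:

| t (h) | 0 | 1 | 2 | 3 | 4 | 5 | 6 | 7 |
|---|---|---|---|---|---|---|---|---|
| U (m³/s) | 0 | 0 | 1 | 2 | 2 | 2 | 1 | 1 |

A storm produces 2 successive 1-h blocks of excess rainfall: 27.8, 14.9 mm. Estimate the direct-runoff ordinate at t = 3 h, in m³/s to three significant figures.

By discrete convolution, Q_j = Σ (P_i / 10 mm) · U_{j−i}.
At t = 3 h (j=3): Q = (27.8/10)·2 + (14.9/10)·1 = 7.05 m³/s.

Q ≈ 7.05 m³/s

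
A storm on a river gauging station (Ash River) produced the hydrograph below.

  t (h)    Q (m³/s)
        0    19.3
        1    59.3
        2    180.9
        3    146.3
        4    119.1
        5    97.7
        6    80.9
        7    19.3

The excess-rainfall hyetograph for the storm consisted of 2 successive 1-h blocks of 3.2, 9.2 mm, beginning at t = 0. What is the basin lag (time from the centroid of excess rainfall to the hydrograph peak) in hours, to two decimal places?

Centroid of excess rainfall: t_c = Σ P_i·t̄_i / ΣP_i = 1.2419 h (block centres at 0.5, 1.5 h).
Hydrograph peak occurs at t = 2 h, so basin lag t_L = 2 − 1.2419 = 0.76 h.

t_L ≈ 0.76 h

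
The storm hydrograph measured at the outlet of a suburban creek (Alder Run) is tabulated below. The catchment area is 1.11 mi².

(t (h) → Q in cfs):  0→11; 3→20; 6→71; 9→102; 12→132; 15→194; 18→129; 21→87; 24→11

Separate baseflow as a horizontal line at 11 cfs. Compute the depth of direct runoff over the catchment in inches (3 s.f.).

Direct runoff: 0.0, 9.0, 60.0, 91.0, 121.0, 183.0, 118.0, 76.0, 0.0 cfs; ΣQ_DR = 658.0 cfs.
V = ΣQ_DR · Δt = 658.0 × 10800 s = 7.106 × 10^6 ft³.
Over A = 1.11 mi², depth = V / A = 2.76 in.

d ≈ 2.76 in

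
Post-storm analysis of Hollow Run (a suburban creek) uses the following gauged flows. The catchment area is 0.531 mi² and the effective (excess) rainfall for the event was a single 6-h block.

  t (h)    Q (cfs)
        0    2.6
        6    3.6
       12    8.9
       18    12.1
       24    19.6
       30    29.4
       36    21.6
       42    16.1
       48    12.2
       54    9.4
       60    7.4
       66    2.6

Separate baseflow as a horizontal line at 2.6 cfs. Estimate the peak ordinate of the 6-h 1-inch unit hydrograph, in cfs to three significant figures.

U_p ≈ 13.4 cfs

Direct runoff: 0.0, 1.0, 6.3, 9.5, 17.0, 26.8, 19.0, 13.5, 9.6, 6.8, 4.8, 0.0 cfs; ΣQ_DR = 114.3 cfs, peak = 26.8 cfs.
Runoff depth d = ΣQ_DR·Δt / A = 114.3 × 21600 / (0.531 mi²) = 2.001 in.
The 1-inch UH is the DRH scaled by (1 in)/d, so U_p = 26.8 × 1/2.001 = 13.4 cfs.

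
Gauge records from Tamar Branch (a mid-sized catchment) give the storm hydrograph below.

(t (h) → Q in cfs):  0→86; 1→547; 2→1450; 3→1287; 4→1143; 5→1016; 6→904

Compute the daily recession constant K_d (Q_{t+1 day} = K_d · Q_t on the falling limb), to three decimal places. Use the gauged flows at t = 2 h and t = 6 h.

Between t = 2 h and t = 6 h the flow falls from 1450 to 904 cfs over 4×1 h = 4 h.
Per-interval ratio K = (904/1450)^(1/4) = 0.8886; K_d = K^(24/1) = 0.059.

K_d ≈ 0.059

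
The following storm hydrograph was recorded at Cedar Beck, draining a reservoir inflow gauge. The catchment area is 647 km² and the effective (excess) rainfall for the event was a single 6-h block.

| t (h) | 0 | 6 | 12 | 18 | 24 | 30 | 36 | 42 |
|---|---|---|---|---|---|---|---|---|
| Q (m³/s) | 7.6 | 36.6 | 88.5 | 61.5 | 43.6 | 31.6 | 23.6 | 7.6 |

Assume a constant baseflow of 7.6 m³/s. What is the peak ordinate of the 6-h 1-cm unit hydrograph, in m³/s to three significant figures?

Direct runoff: 0.0, 29.0, 80.9, 53.9, 36.0, 24.0, 16.0, 0.0 m³/s; ΣQ_DR = 239.8 m³/s, peak = 80.9 m³/s.
Runoff depth d = ΣQ_DR·Δt / A = 239.8 × 21600 / (647 km²) = 8.006 mm.
The 1-cm UH is the DRH scaled by (10 mm)/d, so U_p = 80.9 × 10/8.006 = 101 m³/s.

U_p ≈ 101 m³/s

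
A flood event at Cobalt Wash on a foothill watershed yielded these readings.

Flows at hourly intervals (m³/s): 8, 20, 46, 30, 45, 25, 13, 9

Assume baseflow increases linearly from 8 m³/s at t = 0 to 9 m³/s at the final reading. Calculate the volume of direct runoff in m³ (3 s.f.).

V ≈ 4.61 × 10^5 m³

Direct-runoff ordinates (Q − Q_b): 0.00, 11.86, 37.71, 21.57, 36.43, 16.29, 4.14, 0.00 m³/s.
ΣQ_DR = 128.0 m³/s.
With Δt = 1 h = 3600 s, V = ΣQ_DR · Δt = 128.0 × 3600 = 4.61 × 10^5 m³.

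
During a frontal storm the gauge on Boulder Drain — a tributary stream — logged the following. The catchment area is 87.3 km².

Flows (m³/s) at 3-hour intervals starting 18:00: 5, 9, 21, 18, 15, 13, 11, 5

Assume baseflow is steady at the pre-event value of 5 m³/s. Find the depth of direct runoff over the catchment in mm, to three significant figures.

Direct runoff: 0.0, 4.0, 16.0, 13.0, 10.0, 8.0, 6.0, 0.0 m³/s; ΣQ_DR = 57.00 m³/s.
V = ΣQ_DR · Δt = 57.00 × 10800 s = 6.156 × 10^5 m³.
Over A = 87.3 km², depth = V / A = 7.05 mm.

d ≈ 7.05 mm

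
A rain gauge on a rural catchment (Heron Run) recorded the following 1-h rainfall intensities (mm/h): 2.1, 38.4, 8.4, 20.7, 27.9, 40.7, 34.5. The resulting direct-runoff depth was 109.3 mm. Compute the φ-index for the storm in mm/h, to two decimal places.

φ ≈ 10.58 mm/h

Only the 5 blocks with intensity above φ contribute runoff: 38.4, 20.7, 27.9, 40.7, 34.5 mm/h.
Σ(I−φ)·Δt = d  ⇒  (38.4+20.7+27.9+40.7+34.5 − 5φ)·1 = 109.3
φ = (162.2 − 109.3/1) / 5 = 10.58 mm/h.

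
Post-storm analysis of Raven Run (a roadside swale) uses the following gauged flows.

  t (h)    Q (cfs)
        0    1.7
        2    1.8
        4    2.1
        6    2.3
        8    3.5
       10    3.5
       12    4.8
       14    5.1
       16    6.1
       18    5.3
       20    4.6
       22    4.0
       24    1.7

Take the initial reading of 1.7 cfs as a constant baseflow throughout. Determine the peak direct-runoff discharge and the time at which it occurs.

Q_p = 4.4 cfs at t = 16 h

Subtracting baseflow gives direct-runoff ordinates: 0.0, 0.1, 0.4, 0.6, 1.8, 1.8, 3.1, 3.4, 4.4, 3.6, 2.9, 2.3, 0.0 cfs.
The maximum is 4.4 cfs, occurring at the reading for t = 16 h.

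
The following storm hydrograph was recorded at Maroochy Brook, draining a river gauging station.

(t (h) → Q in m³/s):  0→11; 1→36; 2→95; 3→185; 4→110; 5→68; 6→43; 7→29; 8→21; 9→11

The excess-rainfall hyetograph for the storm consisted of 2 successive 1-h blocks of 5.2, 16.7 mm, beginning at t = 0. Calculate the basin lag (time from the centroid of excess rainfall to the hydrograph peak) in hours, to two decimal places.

t_L ≈ 1.74 h

Centroid of excess rainfall: t_c = Σ P_i·t̄_i / ΣP_i = 1.2626 h (block centres at 0.5, 1.5 h).
Hydrograph peak occurs at t = 3 h, so basin lag t_L = 3 − 1.2626 = 1.74 h.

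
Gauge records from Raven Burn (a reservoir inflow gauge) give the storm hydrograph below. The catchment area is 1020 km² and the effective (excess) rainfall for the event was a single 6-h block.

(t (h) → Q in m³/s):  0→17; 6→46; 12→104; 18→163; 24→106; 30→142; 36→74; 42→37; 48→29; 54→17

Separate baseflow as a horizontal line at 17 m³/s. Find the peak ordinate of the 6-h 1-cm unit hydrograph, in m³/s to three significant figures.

Direct runoff: 0.0, 29.0, 87.0, 146.0, 89.0, 125.0, 57.0, 20.0, 12.0, 0.0 m³/s; ΣQ_DR = 565.0 m³/s, peak = 146.0 m³/s.
Runoff depth d = ΣQ_DR·Δt / A = 565.0 × 21600 / (1020 km²) = 11.96 mm.
The 1-cm UH is the DRH scaled by (10 mm)/d, so U_p = 146.0 × 10/11.96 = 122 m³/s.

U_p ≈ 122 m³/s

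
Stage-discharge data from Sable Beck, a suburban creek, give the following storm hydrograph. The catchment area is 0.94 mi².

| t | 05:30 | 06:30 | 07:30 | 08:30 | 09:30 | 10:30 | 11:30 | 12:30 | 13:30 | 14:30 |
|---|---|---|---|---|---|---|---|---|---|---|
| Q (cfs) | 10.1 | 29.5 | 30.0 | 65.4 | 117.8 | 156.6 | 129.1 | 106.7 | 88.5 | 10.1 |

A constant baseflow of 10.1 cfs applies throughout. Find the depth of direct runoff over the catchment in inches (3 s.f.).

d ≈ 1.06 in

Direct runoff: 0.0, 19.4, 19.9, 55.3, 107.7, 146.5, 119.0, 96.6, 78.4, 0.0 cfs; ΣQ_DR = 642.8 cfs.
V = ΣQ_DR · Δt = 642.8 × 3600 s = 2.314 × 10^6 ft³.
Over A = 0.94 mi², depth = V / A = 1.06 in.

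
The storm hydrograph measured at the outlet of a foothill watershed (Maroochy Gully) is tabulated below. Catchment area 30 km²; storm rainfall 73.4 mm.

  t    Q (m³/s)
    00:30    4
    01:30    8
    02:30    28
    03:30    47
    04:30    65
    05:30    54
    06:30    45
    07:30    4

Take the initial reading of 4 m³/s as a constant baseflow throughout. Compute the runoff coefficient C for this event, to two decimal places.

ΣQ_DR = 223.0 m³/s; V = ΣQ_DR·Δt = 8.028 × 10^5 m³.
Runoff depth d = V / A = 26.76 mm.
C = d / P = 26.76 / 73.4 = 0.36.

C ≈ 0.36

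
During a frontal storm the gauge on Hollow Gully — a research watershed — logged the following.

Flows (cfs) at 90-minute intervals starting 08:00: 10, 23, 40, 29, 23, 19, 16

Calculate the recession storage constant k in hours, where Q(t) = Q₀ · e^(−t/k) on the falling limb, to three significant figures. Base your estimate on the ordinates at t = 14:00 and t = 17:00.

k ≈ 8.27 h

On the falling limb, Q drops from 23 to 16 cfs between t = 14:00 and t = 17:00 (Δt = 3 h).
k = −Δt / ln(Q₂/Q₁) = −3 / ln(16/23) = 8.27 h.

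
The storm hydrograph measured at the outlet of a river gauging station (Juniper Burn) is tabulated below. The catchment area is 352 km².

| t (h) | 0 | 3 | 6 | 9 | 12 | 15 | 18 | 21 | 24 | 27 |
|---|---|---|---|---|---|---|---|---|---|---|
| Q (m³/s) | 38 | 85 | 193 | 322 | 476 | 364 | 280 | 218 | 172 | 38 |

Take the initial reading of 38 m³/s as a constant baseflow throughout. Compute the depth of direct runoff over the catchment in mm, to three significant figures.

Direct runoff: 0.0, 47.0, 155.0, 284.0, 438.0, 326.0, 242.0, 180.0, 134.0, 0.0 m³/s; ΣQ_DR = 1806 m³/s.
V = ΣQ_DR · Δt = 1806 × 10800 s = 1.950 × 10^7 m³.
Over A = 352 km², depth = V / A = 55.4 mm.

d ≈ 55.4 mm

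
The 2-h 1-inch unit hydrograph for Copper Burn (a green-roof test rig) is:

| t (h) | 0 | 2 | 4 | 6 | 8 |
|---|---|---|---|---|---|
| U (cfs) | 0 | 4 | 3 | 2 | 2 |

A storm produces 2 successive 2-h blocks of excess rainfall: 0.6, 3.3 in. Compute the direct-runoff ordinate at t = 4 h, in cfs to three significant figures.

Q ≈ 15.0 cfs

By discrete convolution, Q_j = Σ (P_i / 1 in) · U_{j−i}.
At t = 4 h (j=2): Q = (0.6/1)·3 + (3.3/1)·4 = 15.0 cfs.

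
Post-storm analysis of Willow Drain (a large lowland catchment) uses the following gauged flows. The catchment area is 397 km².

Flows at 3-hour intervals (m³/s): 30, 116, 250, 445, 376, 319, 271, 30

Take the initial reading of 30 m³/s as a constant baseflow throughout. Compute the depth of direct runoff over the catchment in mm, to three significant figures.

d ≈ 43.4 mm

Direct runoff: 0.0, 86.0, 220.0, 415.0, 346.0, 289.0, 241.0, 0.0 m³/s; ΣQ_DR = 1597 m³/s.
V = ΣQ_DR · Δt = 1597 × 10800 s = 1.725 × 10^7 m³.
Over A = 397 km², depth = V / A = 43.4 mm.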